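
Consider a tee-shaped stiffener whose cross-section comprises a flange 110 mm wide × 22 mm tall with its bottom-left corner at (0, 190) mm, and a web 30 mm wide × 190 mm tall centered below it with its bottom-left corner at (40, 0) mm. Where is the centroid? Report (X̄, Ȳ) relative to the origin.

X̄ = 55.00 mm, Ȳ = 126.59 mm

web: A = 30 × 190 = 5700.00, centroid at (55.00, 95.00).
flange: A = 110 × 22 = 2420.00, centroid at (55.00, 201.00).
ΣA = 8120.00 mm²
ΣAX̄ = (5700.00)(55.00) + (2420.00)(55.00) = 446600.00 mm³
ΣAȲ = (5700.00)(95.00) + (2420.00)(201.00) = 1027920.00 mm³
X̄ = 446600.00 / 8120.00 = 55.00 mm
Ȳ = 1027920.00 / 8120.00 = 126.59 mm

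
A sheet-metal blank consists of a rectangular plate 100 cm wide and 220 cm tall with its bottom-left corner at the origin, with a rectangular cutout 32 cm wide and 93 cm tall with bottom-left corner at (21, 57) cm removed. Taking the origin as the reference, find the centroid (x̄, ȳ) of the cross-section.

plate: A = 100 × 220 = 22000.00, centroid at (50.00, 110.00).
hole: A = −(32 × 93) = -2976.00, centroid at (37.00, 103.50).
ΣA = 19024.00 cm², ΣAx̄ = 989888.00 cm³, ΣAȳ = 2111984.00 cm³.
x̄ = 989888.00/19024.00 = 52.03 cm; ȳ = 2111984.00/19024.00 = 111.02 cm.

x̄ = 52.03 cm, ȳ = 111.02 cm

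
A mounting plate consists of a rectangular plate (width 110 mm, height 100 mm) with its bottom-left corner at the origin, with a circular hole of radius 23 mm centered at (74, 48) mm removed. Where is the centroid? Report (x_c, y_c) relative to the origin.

x_c = 51.62 mm, y_c = 50.36 mm

plate: A = 110 × 100 = 11000.00, centroid at (55.00, 50.00).
hole: A = −π·23² = -1661.90, centroid at (74.00, 48.00).
ΣA = 9338.10 mm²
ΣAx_c = (11000.00)(55.00) + (-1661.90)(74.00) = 482019.21 mm³
ΣAy_c = (11000.00)(50.00) + (-1661.90)(48.00) = 470228.68 mm³
x_c = 482019.21 / 9338.10 = 51.62 mm
y_c = 470228.68 / 9338.10 = 50.36 mm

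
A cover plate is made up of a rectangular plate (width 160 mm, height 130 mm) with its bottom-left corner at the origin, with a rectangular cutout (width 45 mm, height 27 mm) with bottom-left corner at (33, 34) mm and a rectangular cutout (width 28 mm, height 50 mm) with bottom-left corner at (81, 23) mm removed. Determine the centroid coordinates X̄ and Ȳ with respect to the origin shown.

plate: A = 160 × 130 = 20800.00, centroid at (80.00, 65.00).
hole 1: A = −(45 × 27) = -1215.00, centroid at (55.50, 47.50).
hole 2: A = −(28 × 50) = -1400.00, centroid at (95.00, 48.00).
ΣA = 18185.00 mm², ΣAX̄ = 1463567.50 mm³, ΣAȲ = 1227087.50 mm³.
X̄ = 1463567.50/18185.00 = 80.48 mm; Ȳ = 1227087.50/18185.00 = 67.48 mm.

X̄ = 80.48 mm, Ȳ = 67.48 mm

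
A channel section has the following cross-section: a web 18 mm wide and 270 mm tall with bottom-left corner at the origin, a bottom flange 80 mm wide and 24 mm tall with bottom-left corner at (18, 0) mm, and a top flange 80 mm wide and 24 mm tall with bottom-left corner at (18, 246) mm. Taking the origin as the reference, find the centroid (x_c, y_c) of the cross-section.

web: A = 18 × 270 = 4860.00, centroid at (9.00, 135.00).
bottom flange: A = 80 × 24 = 1920.00, centroid at (58.00, 12.00).
top flange: A = 80 × 24 = 1920.00, centroid at (58.00, 258.00).
ΣA = 8700.00 mm², ΣAx_c = 266460.00 mm³, ΣAy_c = 1174500.00 mm³.
x_c = 266460.00/8700.00 = 30.63 mm; y_c = 1174500.00/8700.00 = 135.00 mm.

x_c = 30.63 mm, y_c = 135.00 mm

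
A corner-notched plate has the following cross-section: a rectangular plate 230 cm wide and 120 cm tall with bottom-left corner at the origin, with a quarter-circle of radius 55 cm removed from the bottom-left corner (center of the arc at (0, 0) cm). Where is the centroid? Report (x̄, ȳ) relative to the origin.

plate: A = 230 × 120 = 27600.00, centroid at (115.00, 60.00).
removed quarter-circle: A = −¼π·55² = -2375.83, centroid at (23.34, 23.34).
ΣA = 25224.17 cm², ΣAx̄ = 3118541.67 cm³, ΣAȳ = 1600541.67 cm³.
x̄ = 3118541.67/25224.17 = 123.63 cm; ȳ = 1600541.67/25224.17 = 63.45 cm.

x̄ = 123.63 cm, ȳ = 63.45 cm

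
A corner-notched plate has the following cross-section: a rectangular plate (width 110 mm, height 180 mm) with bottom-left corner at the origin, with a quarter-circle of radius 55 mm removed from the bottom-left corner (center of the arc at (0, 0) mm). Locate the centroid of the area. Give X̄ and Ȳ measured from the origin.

plate: A = 110 × 180 = 19800.00, centroid at (55.00, 90.00).
removed quarter-circle: A = −¼π·55² = -2375.83, centroid at (23.34, 23.34).
ΣA = 17424.17 mm²
ΣAX̄ = (19800.00)(55.00) + (-2375.83)(23.34) = 1033541.67 mm³
ΣAȲ = (19800.00)(90.00) + (-2375.83)(23.34) = 1726541.67 mm³
X̄ = 1033541.67 / 17424.17 = 59.32 mm
Ȳ = 1726541.67 / 17424.17 = 99.09 mm

X̄ = 59.32 mm, Ȳ = 99.09 mm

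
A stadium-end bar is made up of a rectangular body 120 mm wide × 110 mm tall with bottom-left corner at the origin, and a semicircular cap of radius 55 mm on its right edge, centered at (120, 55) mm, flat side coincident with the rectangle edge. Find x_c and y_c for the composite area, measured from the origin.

Part | A | x̄ᵢ | ȳᵢ | A·x̄ᵢ | A·ȳᵢ
rectangular body | 13200.00 | 60.00 | 55.00 | 792000.00 | 726000.00
semicircular end | 4751.66 | 143.34 | 55.00 | 681115.73 | 261341.24
Σ | 17951.66 |  |  | 1473115.73 | 987341.24
x_c = 1473115.73 / 17951.66 = 82.06 mm
y_c = 987341.24 / 17951.66 = 55.00 mm

x_c = 82.06 mm, y_c = 55.00 mm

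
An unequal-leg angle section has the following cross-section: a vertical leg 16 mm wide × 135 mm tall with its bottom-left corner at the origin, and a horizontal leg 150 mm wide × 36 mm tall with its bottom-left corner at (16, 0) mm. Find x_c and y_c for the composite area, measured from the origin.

x_c = 67.29 mm, y_c = 32.14 mm

Part | A | x̄ᵢ | ȳᵢ | A·x̄ᵢ | A·ȳᵢ
vertical leg | 2160.00 | 8.00 | 67.50 | 17280.00 | 145800.00
horizontal leg | 5400.00 | 91.00 | 18.00 | 491400.00 | 97200.00
Σ | 7560.00 |  |  | 508680.00 | 243000.00
x_c = 508680.00 / 7560.00 = 67.29 mm
y_c = 243000.00 / 7560.00 = 32.14 mm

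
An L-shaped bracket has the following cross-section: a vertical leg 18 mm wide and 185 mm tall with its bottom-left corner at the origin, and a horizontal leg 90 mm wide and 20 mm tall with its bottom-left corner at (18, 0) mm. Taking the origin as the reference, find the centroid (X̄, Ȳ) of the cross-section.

vertical leg: A = 18 × 185 = 3330.00, centroid at (9.00, 92.50).
horizontal leg: A = 90 × 20 = 1800.00, centroid at (63.00, 10.00).
ΣA = 5130.00 mm²
ΣAX̄ = (3330.00)(9.00) + (1800.00)(63.00) = 143370.00 mm³
ΣAȲ = (3330.00)(92.50) + (1800.00)(10.00) = 326025.00 mm³
X̄ = 143370.00 / 5130.00 = 27.95 mm
Ȳ = 326025.00 / 5130.00 = 63.55 mm

X̄ = 27.95 mm, Ȳ = 63.55 mm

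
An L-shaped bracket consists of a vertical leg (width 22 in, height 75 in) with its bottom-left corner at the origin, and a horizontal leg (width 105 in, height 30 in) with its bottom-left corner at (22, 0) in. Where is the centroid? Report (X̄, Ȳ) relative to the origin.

X̄ = 52.67 in, Ȳ = 22.73 in

Part | A | x̄ᵢ | ȳᵢ | A·x̄ᵢ | A·ȳᵢ
vertical leg | 1650.00 | 11.00 | 37.50 | 18150.00 | 61875.00
horizontal leg | 3150.00 | 74.50 | 15.00 | 234675.00 | 47250.00
Σ | 4800.00 |  |  | 252825.00 | 109125.00
X̄ = 252825.00 / 4800.00 = 52.67 in
Ȳ = 109125.00 / 4800.00 = 22.73 in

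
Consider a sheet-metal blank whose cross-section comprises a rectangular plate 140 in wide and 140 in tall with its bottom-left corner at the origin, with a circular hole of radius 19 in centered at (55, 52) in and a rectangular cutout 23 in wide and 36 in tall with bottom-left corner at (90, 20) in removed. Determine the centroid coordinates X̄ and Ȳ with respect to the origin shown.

plate: A = 140 × 140 = 19600.00, centroid at (70.00, 70.00).
hole 1: A = −π·19² = -1134.11, centroid at (55.00, 52.00).
hole 2: A = −(23 × 36) = -828.00, centroid at (101.50, 38.00).
ΣA = 17637.89 in²
ΣAX̄ = (19600.00)(70.00) + (-1134.11)(55.00) + (-828.00)(101.50) = 1225581.68 in³
ΣAȲ = (19600.00)(70.00) + (-1134.11)(52.00) + (-828.00)(38.00) = 1281562.02 in³
X̄ = 1225581.68 / 17637.89 = 69.49 in
Ȳ = 1281562.02 / 17637.89 = 72.66 in

X̄ = 69.49 in, Ȳ = 72.66 in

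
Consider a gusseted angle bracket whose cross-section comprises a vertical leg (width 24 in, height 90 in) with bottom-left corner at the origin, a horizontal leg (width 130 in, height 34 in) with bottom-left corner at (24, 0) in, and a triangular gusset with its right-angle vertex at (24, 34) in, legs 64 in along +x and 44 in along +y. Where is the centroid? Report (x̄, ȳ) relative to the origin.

vertical leg: A = 24 × 90 = 2160.00, centroid at (12.00, 45.00).
horizontal leg: A = 130 × 34 = 4420.00, centroid at (89.00, 17.00).
gusset: A = ½·64·44 = 1408.00, centroid at (45.33, 48.67).
ΣA = 7988.00 in²
ΣAx̄ = (2160.00)(12.00) + (4420.00)(89.00) + (1408.00)(45.33) = 483129.33 in³
ΣAȳ = (2160.00)(45.00) + (4420.00)(17.00) + (1408.00)(48.67) = 240862.67 in³
x̄ = 483129.33 / 7988.00 = 60.48 in
ȳ = 240862.67 / 7988.00 = 30.15 in

x̄ = 60.48 in, ȳ = 30.15 in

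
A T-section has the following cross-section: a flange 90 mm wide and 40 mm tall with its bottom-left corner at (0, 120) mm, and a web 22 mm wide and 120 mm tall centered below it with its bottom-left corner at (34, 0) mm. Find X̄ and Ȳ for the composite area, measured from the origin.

Part | A | x̄ᵢ | ȳᵢ | A·x̄ᵢ | A·ȳᵢ
web | 2640.00 | 45.00 | 60.00 | 118800.00 | 158400.00
flange | 3600.00 | 45.00 | 140.00 | 162000.00 | 504000.00
Σ | 6240.00 |  |  | 280800.00 | 662400.00
X̄ = 280800.00 / 6240.00 = 45.00 mm
Ȳ = 662400.00 / 6240.00 = 106.15 mm

X̄ = 45.00 mm, Ȳ = 106.15 mm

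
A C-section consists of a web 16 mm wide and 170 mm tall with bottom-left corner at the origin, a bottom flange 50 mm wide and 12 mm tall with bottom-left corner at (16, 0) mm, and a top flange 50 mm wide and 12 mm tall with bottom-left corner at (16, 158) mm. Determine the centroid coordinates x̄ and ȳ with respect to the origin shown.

Part | A | x̄ᵢ | ȳᵢ | A·x̄ᵢ | A·ȳᵢ
web | 2720.00 | 8.00 | 85.00 | 21760.00 | 231200.00
bottom flange | 600.00 | 41.00 | 6.00 | 24600.00 | 3600.00
top flange | 600.00 | 41.00 | 164.00 | 24600.00 | 98400.00
Σ | 3920.00 |  |  | 70960.00 | 333200.00
x̄ = 70960.00 / 3920.00 = 18.10 mm
ȳ = 333200.00 / 3920.00 = 85.00 mm

x̄ = 18.10 mm, ȳ = 85.00 mm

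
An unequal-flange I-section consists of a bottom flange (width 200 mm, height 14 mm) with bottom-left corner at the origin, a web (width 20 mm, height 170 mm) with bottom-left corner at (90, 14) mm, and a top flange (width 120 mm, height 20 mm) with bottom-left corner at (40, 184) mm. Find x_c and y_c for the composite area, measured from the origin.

x_c = 100.00 mm, y_c = 95.56 mm

bottom flange: A = 200 × 14 = 2800.00, centroid at (100.00, 7.00).
web: A = 20 × 170 = 3400.00, centroid at (100.00, 99.00).
top flange: A = 120 × 20 = 2400.00, centroid at (100.00, 194.00).
ΣA = 8600.00 mm²
ΣAx_c = (2800.00)(100.00) + (3400.00)(100.00) + (2400.00)(100.00) = 860000.00 mm³
ΣAy_c = (2800.00)(7.00) + (3400.00)(99.00) + (2400.00)(194.00) = 821800.00 mm³
x_c = 860000.00 / 8600.00 = 100.00 mm
y_c = 821800.00 / 8600.00 = 95.56 mm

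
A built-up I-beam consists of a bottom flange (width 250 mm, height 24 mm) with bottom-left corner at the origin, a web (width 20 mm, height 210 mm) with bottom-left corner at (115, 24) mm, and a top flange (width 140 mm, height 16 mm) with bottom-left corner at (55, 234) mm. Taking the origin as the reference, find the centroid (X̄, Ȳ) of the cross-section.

bottom flange: A = 250 × 24 = 6000.00, centroid at (125.00, 12.00).
web: A = 20 × 210 = 4200.00, centroid at (125.00, 129.00).
top flange: A = 140 × 16 = 2240.00, centroid at (125.00, 242.00).
ΣA = 12440.00 mm²
ΣAX̄ = (6000.00)(125.00) + (4200.00)(125.00) + (2240.00)(125.00) = 1555000.00 mm³
ΣAȲ = (6000.00)(12.00) + (4200.00)(129.00) + (2240.00)(242.00) = 1155880.00 mm³
X̄ = 1555000.00 / 12440.00 = 125.00 mm
Ȳ = 1155880.00 / 12440.00 = 92.92 mm

X̄ = 125.00 mm, Ȳ = 92.92 mm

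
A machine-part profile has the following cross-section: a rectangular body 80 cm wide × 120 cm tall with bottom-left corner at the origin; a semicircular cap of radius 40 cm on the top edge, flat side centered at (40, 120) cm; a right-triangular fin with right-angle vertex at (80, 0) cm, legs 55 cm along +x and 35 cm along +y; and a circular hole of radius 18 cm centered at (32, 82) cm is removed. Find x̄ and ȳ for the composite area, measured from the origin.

rectangular body: A = 80 × 120 = 9600.00, centroid at (40.00, 60.00).
semicircular top: A = ½π·40² = 2513.27, centroid at (40.00, 136.98).
triangular fin: A = ½·55·35 = 962.50, centroid at (98.33, 11.67).
hole: A = −π·18² = -1017.88, centroid at (32.00, 82.00).
ΣA = 12057.90 cm²
ΣAx̄ = (9600.00)(40.00) + (2513.27)(40.00) + (962.50)(98.33) + (-1017.88)(32.00) = 546604.77 cm³
ΣAȳ = (9600.00)(60.00) + (2513.27)(136.98) + (962.50)(11.67) + (-1017.88)(82.00) = 848022.89 cm³
x̄ = 546604.77 / 12057.90 = 45.33 cm
ȳ = 848022.89 / 12057.90 = 70.33 cm

x̄ = 45.33 cm, ȳ = 70.33 cm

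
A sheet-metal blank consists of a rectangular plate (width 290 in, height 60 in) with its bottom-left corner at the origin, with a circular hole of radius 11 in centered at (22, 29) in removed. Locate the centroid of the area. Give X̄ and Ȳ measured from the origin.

plate: A = 290 × 60 = 17400.00, centroid at (145.00, 30.00).
hole: A = −π·11² = -380.13, centroid at (22.00, 29.00).
ΣA = 17019.87 in²
ΣAX̄ = (17400.00)(145.00) + (-380.13)(22.00) = 2514637.08 in³
ΣAȲ = (17400.00)(30.00) + (-380.13)(29.00) = 510976.15 in³
X̄ = 2514637.08 / 17019.87 = 147.75 in
Ȳ = 510976.15 / 17019.87 = 30.02 in

X̄ = 147.75 in, Ȳ = 30.02 in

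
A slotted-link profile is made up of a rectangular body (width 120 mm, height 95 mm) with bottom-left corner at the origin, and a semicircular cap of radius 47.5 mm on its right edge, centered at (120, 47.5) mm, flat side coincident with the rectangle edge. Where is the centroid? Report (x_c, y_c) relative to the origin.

rectangular body: A = 120 × 95 = 11400.00, centroid at (60.00, 47.50).
semicircular end: A = ½π·47.5² = 3544.11, centroid at (140.16, 47.50).
ΣA = 14944.11 mm², ΣAx_c = 1180741.02 mm³, ΣAy_c = 709845.19 mm³.
x_c = 1180741.02/14944.11 = 79.01 mm; y_c = 709845.19/14944.11 = 47.50 mm.

x_c = 79.01 mm, y_c = 47.50 mm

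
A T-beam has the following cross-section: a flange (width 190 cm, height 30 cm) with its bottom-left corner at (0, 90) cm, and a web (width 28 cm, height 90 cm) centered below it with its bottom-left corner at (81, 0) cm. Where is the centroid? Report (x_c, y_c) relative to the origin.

web: A = 28 × 90 = 2520.00, centroid at (95.00, 45.00).
flange: A = 190 × 30 = 5700.00, centroid at (95.00, 105.00).
ΣA = 8220.00 cm², ΣAx_c = 780900.00 cm³, ΣAy_c = 711900.00 cm³.
x_c = 780900.00/8220.00 = 95.00 cm; y_c = 711900.00/8220.00 = 86.61 cm.

x_c = 95.00 cm, y_c = 86.61 cm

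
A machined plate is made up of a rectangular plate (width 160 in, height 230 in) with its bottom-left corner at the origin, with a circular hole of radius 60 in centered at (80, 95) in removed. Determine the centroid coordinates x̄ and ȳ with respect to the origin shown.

plate: A = 160 × 230 = 36800.00, centroid at (80.00, 115.00).
hole: A = −π·60² = -11309.73, centroid at (80.00, 95.00).
ΣA = 25490.27 in²
ΣAx̄ = (36800.00)(80.00) + (-11309.73)(80.00) = 2039221.32 in³
ΣAȳ = (36800.00)(115.00) + (-11309.73)(95.00) = 3157575.31 in³
x̄ = 2039221.32 / 25490.27 = 80.00 in
ȳ = 3157575.31 / 25490.27 = 123.87 in

x̄ = 80.00 in, ȳ = 123.87 in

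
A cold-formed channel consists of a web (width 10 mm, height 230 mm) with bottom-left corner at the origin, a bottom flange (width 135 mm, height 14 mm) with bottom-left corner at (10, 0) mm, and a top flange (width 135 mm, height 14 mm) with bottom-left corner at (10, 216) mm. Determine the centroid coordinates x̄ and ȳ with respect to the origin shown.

x̄ = 50.07 mm, ȳ = 115.00 mm

Part | A | x̄ᵢ | ȳᵢ | A·x̄ᵢ | A·ȳᵢ
web | 2300.00 | 5.00 | 115.00 | 11500.00 | 264500.00
bottom flange | 1890.00 | 77.50 | 7.00 | 146475.00 | 13230.00
top flange | 1890.00 | 77.50 | 223.00 | 146475.00 | 421470.00
Σ | 6080.00 |  |  | 304450.00 | 699200.00
x̄ = 304450.00 / 6080.00 = 50.07 mm
ȳ = 699200.00 / 6080.00 = 115.00 mm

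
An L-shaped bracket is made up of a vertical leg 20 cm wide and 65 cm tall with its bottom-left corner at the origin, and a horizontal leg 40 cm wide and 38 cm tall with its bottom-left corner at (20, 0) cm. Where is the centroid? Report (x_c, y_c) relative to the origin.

Part | A | x̄ᵢ | ȳᵢ | A·x̄ᵢ | A·ȳᵢ
vertical leg | 1300.00 | 10.00 | 32.50 | 13000.00 | 42250.00
horizontal leg | 1520.00 | 40.00 | 19.00 | 60800.00 | 28880.00
Σ | 2820.00 |  |  | 73800.00 | 71130.00
x_c = 73800.00 / 2820.00 = 26.17 cm
y_c = 71130.00 / 2820.00 = 25.22 cm

x_c = 26.17 cm, y_c = 25.22 cm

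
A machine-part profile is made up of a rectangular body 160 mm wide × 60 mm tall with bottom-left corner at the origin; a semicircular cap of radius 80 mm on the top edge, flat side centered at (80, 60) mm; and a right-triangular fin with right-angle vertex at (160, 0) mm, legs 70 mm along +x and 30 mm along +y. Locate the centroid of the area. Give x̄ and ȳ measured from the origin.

rectangular body: A = 160 × 60 = 9600.00, centroid at (80.00, 30.00).
semicircular top: A = ½π·80² = 10053.10, centroid at (80.00, 93.95).
triangular fin: A = ½·70·30 = 1050.00, centroid at (183.33, 10.00).
ΣA = 20703.10 mm²
ΣAx̄ = (9600.00)(80.00) + (10053.10)(80.00) + (1050.00)(183.33) = 1764747.72 mm³
ΣAȳ = (9600.00)(30.00) + (10053.10)(93.95) + (1050.00)(10.00) = 1243019.12 mm³
x̄ = 1764747.72 / 20703.10 = 85.24 mm
ȳ = 1243019.12 / 20703.10 = 60.04 mm

x̄ = 85.24 mm, ȳ = 60.04 mm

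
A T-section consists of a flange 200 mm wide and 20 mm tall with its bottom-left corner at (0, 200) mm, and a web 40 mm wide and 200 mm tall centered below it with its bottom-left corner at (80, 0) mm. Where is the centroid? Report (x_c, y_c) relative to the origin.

Part | A | x̄ᵢ | ȳᵢ | A·x̄ᵢ | A·ȳᵢ
web | 8000.00 | 100.00 | 100.00 | 800000.00 | 800000.00
flange | 4000.00 | 100.00 | 210.00 | 400000.00 | 840000.00
Σ | 12000.00 |  |  | 1200000.00 | 1640000.00
x_c = 1200000.00 / 12000.00 = 100.00 mm
y_c = 1640000.00 / 12000.00 = 136.67 mm

x_c = 100.00 mm, y_c = 136.67 mm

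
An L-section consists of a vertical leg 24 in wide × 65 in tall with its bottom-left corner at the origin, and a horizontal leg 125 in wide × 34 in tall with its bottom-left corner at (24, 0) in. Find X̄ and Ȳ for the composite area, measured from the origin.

vertical leg: A = 24 × 65 = 1560.00, centroid at (12.00, 32.50).
horizontal leg: A = 125 × 34 = 4250.00, centroid at (86.50, 17.00).
ΣA = 5810.00 in²
ΣAX̄ = (1560.00)(12.00) + (4250.00)(86.50) = 386345.00 in³
ΣAȲ = (1560.00)(32.50) + (4250.00)(17.00) = 122950.00 in³
X̄ = 386345.00 / 5810.00 = 66.50 in
Ȳ = 122950.00 / 5810.00 = 21.16 in

X̄ = 66.50 in, Ȳ = 21.16 in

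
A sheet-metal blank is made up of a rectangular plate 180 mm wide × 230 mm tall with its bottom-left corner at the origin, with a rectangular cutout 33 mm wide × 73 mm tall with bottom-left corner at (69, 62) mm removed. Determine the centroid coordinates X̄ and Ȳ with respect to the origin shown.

plate: A = 180 × 230 = 41400.00, centroid at (90.00, 115.00).
hole: A = −(33 × 73) = -2409.00, centroid at (85.50, 98.50).
ΣA = 38991.00 mm², ΣAX̄ = 3520030.50 mm³, ΣAȲ = 4523713.50 mm³.
X̄ = 3520030.50/38991.00 = 90.28 mm; Ȳ = 4523713.50/38991.00 = 116.02 mm.

X̄ = 90.28 mm, Ȳ = 116.02 mm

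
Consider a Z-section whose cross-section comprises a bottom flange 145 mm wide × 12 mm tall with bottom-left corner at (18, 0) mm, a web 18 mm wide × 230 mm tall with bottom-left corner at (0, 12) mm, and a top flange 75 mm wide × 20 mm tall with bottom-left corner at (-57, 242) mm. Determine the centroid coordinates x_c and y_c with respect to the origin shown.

Part | A | x̄ᵢ | ȳᵢ | A·x̄ᵢ | A·ȳᵢ
bottom flange | 1740.00 | 90.50 | 6.00 | 157470.00 | 10440.00
web | 4140.00 | 9.00 | 127.00 | 37260.00 | 525780.00
top flange | 1500.00 | -19.50 | 252.00 | -29250.00 | 378000.00
Σ | 7380.00 |  |  | 165480.00 | 914220.00
x_c = 165480.00 / 7380.00 = 22.42 mm
y_c = 914220.00 / 7380.00 = 123.88 mm

x_c = 22.42 mm, y_c = 123.88 mm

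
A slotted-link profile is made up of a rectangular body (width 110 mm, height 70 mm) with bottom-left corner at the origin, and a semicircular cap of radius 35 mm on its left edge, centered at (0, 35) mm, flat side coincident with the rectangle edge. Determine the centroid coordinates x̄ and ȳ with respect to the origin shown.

rectangular body: A = 110 × 70 = 7700.00, centroid at (55.00, 35.00).
semicircular end: A = ½π·35² = 1924.23, centroid at (-14.85, 35.00).
ΣA = 9624.23 mm², ΣAx̄ = 394916.67 mm³, ΣAȳ = 336847.89 mm³.
x̄ = 394916.67/9624.23 = 41.03 mm; ȳ = 336847.89/9624.23 = 35.00 mm.

x̄ = 41.03 mm, ȳ = 35.00 mm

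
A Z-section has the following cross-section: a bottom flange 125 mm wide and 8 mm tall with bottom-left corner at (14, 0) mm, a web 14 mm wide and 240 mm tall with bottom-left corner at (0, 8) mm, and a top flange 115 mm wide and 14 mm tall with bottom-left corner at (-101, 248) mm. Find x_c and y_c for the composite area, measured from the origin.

x_c = 5.02 mm, y_c = 141.48 mm

bottom flange: A = 125 × 8 = 1000.00, centroid at (76.50, 4.00).
web: A = 14 × 240 = 3360.00, centroid at (7.00, 128.00).
top flange: A = 115 × 14 = 1610.00, centroid at (-43.50, 255.00).
ΣA = 5970.00 mm², ΣAx_c = 29985.00 mm³, ΣAy_c = 844630.00 mm³.
x_c = 29985.00/5970.00 = 5.02 mm; y_c = 844630.00/5970.00 = 141.48 mm.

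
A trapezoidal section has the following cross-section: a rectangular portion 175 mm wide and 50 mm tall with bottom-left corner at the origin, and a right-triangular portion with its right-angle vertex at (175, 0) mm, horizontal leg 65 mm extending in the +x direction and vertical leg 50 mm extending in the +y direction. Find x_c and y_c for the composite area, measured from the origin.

rectangular portion: A = 175 × 50 = 8750.00, centroid at (87.50, 25.00).
triangular portion: A = ½·65·50 = 1625.00, centroid at (196.67, 16.67).
ΣA = 10375.00 mm², ΣAx_c = 1085208.33 mm³, ΣAy_c = 245833.33 mm³.
x_c = 1085208.33/10375.00 = 104.60 mm; y_c = 245833.33/10375.00 = 23.69 mm.

x_c = 104.60 mm, y_c = 23.69 mm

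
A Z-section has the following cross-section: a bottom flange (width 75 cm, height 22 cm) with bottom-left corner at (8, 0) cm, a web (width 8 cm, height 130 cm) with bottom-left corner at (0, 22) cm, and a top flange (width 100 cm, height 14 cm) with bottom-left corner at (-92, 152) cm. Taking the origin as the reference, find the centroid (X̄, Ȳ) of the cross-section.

X̄ = 5.00 cm, Ȳ = 80.99 cm

Part | A | x̄ᵢ | ȳᵢ | A·x̄ᵢ | A·ȳᵢ
bottom flange | 1650.00 | 45.50 | 11.00 | 75075.00 | 18150.00
web | 1040.00 | 4.00 | 87.00 | 4160.00 | 90480.00
top flange | 1400.00 | -42.00 | 159.00 | -58800.00 | 222600.00
Σ | 4090.00 |  |  | 20435.00 | 331230.00
X̄ = 20435.00 / 4090.00 = 5.00 cm
Ȳ = 331230.00 / 4090.00 = 80.99 cm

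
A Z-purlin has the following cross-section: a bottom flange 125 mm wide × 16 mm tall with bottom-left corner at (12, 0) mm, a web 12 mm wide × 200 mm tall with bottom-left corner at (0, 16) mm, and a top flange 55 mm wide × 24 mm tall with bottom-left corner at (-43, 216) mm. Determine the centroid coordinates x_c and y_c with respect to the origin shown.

bottom flange: A = 125 × 16 = 2000.00, centroid at (74.50, 8.00).
web: A = 12 × 200 = 2400.00, centroid at (6.00, 116.00).
top flange: A = 55 × 24 = 1320.00, centroid at (-15.50, 228.00).
ΣA = 5720.00 mm², ΣAx_c = 142940.00 mm³, ΣAy_c = 595360.00 mm³.
x_c = 142940.00/5720.00 = 24.99 mm; y_c = 595360.00/5720.00 = 104.08 mm.

x_c = 24.99 mm, y_c = 104.08 mm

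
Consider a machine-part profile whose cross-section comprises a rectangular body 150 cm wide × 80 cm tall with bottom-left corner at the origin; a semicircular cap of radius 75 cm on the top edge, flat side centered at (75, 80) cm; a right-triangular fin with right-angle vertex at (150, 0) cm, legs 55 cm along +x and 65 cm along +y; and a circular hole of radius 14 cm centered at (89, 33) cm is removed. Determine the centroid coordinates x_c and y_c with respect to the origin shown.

x_c = 82.19 cm, y_c = 67.55 cm

rectangular body: A = 150 × 80 = 12000.00, centroid at (75.00, 40.00).
semicircular top: A = ½π·75² = 8835.73, centroid at (75.00, 111.83).
triangular fin: A = ½·55·65 = 1787.50, centroid at (168.33, 21.67).
hole: A = −π·14² = -615.75, centroid at (89.00, 33.00).
ΣA = 22007.48 cm²
ΣAx_c = (12000.00)(75.00) + (8835.73)(75.00) + (1787.50)(168.33) + (-615.75)(89.00) = 1808773.59 cm³
ΣAy_c = (12000.00)(40.00) + (8835.73)(111.83) + (1787.50)(21.67) + (-615.75)(33.00) = 1486517.69 cm³
x_c = 1808773.59 / 22007.48 = 82.19 cm
y_c = 1486517.69 / 22007.48 = 67.55 cm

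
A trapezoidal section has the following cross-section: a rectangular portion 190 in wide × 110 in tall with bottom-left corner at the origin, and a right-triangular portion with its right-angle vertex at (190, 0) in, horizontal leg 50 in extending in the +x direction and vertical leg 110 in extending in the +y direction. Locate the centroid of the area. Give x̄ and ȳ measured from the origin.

rectangular portion: A = 190 × 110 = 20900.00, centroid at (95.00, 55.00).
triangular portion: A = ½·50·110 = 2750.00, centroid at (206.67, 36.67).
ΣA = 23650.00 in²
ΣAx̄ = (20900.00)(95.00) + (2750.00)(206.67) = 2553833.33 in³
ΣAȳ = (20900.00)(55.00) + (2750.00)(36.67) = 1250333.33 in³
x̄ = 2553833.33 / 23650.00 = 107.98 in
ȳ = 1250333.33 / 23650.00 = 52.87 in

x̄ = 107.98 in, ȳ = 52.87 in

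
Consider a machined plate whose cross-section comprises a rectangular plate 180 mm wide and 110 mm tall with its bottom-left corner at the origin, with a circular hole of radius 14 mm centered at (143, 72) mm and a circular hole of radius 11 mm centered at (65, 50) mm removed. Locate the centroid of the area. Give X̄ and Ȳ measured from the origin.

Part | A | x̄ᵢ | ȳᵢ | A·x̄ᵢ | A·ȳᵢ
plate | 19800.00 | 90.00 | 55.00 | 1782000.00 | 1089000.00
hole 1 | -615.75 | 143.00 | 72.00 | -88052.56 | -44334.16
hole 2 | -380.13 | 65.00 | 50.00 | -24708.63 | -19006.64
Σ | 18804.12 |  |  | 1669238.81 | 1025659.21
X̄ = 1669238.81 / 18804.12 = 88.77 mm
Ȳ = 1025659.21 / 18804.12 = 54.54 mm

X̄ = 88.77 mm, Ȳ = 54.54 mm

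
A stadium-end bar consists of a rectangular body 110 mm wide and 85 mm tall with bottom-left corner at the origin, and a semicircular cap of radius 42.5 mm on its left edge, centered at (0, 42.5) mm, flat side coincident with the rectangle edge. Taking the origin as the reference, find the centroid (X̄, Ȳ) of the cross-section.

rectangular body: A = 110 × 85 = 9350.00, centroid at (55.00, 42.50).
semicircular end: A = ½π·42.5² = 2837.25, centroid at (-18.04, 42.50).
ΣA = 12187.25 mm²
ΣAX̄ = (9350.00)(55.00) + (2837.25)(-18.04) = 463072.92 mm³
ΣAȲ = (9350.00)(42.50) + (2837.25)(42.50) = 517958.16 mm³
X̄ = 463072.92 / 12187.25 = 38.00 mm
Ȳ = 517958.16 / 12187.25 = 42.50 mm

X̄ = 38.00 mm, Ȳ = 42.50 mm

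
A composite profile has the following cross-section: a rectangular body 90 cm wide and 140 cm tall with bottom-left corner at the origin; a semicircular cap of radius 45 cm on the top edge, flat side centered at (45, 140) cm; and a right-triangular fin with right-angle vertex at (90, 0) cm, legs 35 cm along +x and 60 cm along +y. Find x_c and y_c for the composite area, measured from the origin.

x_c = 48.54 cm, y_c = 83.72 cm

rectangular body: A = 90 × 140 = 12600.00, centroid at (45.00, 70.00).
semicircular top: A = ½π·45² = 3180.86, centroid at (45.00, 159.10).
triangular fin: A = ½·35·60 = 1050.00, centroid at (101.67, 20.00).
ΣA = 16830.86 cm²
ΣAx_c = (12600.00)(45.00) + (3180.86)(45.00) + (1050.00)(101.67) = 816888.82 cm³
ΣAy_c = (12600.00)(70.00) + (3180.86)(159.10) + (1050.00)(20.00) = 1409070.76 cm³
x_c = 816888.82 / 16830.86 = 48.54 cm
y_c = 1409070.76 / 16830.86 = 83.72 cm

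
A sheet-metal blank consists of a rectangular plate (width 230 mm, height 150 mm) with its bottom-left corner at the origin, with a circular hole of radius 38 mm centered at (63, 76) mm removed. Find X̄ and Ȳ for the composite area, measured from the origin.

X̄ = 122.87 mm, Ȳ = 74.85 mm

plate: A = 230 × 150 = 34500.00, centroid at (115.00, 75.00).
hole: A = −π·38² = -4536.46, centroid at (63.00, 76.00).
ΣA = 29963.54 mm², ΣAX̄ = 3681703.03 mm³, ΣAȲ = 2242729.06 mm³.
X̄ = 3681703.03/29963.54 = 122.87 mm; Ȳ = 2242729.06/29963.54 = 74.85 mm.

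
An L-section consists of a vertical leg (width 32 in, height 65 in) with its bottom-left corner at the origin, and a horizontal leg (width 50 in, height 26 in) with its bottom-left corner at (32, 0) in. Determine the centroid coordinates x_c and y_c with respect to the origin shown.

x_c = 31.77 in, y_c = 25.00 in

Part | A | x̄ᵢ | ȳᵢ | A·x̄ᵢ | A·ȳᵢ
vertical leg | 2080.00 | 16.00 | 32.50 | 33280.00 | 67600.00
horizontal leg | 1300.00 | 57.00 | 13.00 | 74100.00 | 16900.00
Σ | 3380.00 |  |  | 107380.00 | 84500.00
x_c = 107380.00 / 3380.00 = 31.77 in
y_c = 84500.00 / 3380.00 = 25.00 in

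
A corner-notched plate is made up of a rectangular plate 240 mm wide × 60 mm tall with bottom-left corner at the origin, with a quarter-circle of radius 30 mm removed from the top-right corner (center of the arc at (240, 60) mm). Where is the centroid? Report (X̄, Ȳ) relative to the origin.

Part | A | x̄ᵢ | ȳᵢ | A·x̄ᵢ | A·ȳᵢ
plate | 14400.00 | 120.00 | 30.00 | 1728000.00 | 432000.00
removed quarter-circle | -706.86 | 227.27 | 47.27 | -160646.00 | -33411.50
Σ | 13693.14 |  |  | 1567354.00 | 398588.50
X̄ = 1567354.00 / 13693.14 = 114.46 mm
Ȳ = 398588.50 / 13693.14 = 29.11 mm

X̄ = 114.46 mm, Ȳ = 29.11 mm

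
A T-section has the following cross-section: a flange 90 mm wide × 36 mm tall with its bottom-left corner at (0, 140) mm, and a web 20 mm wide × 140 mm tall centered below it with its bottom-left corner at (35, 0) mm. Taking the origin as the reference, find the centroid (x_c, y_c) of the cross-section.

web: A = 20 × 140 = 2800.00, centroid at (45.00, 70.00).
flange: A = 90 × 36 = 3240.00, centroid at (45.00, 158.00).
ΣA = 6040.00 mm²
ΣAx_c = (2800.00)(45.00) + (3240.00)(45.00) = 271800.00 mm³
ΣAy_c = (2800.00)(70.00) + (3240.00)(158.00) = 707920.00 mm³
x_c = 271800.00 / 6040.00 = 45.00 mm
y_c = 707920.00 / 6040.00 = 117.21 mm

x_c = 45.00 mm, y_c = 117.21 mm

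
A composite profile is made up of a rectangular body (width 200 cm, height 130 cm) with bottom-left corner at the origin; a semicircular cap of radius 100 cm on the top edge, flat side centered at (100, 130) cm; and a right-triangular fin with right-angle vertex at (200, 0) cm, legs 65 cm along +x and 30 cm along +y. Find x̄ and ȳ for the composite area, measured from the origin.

rectangular body: A = 200 × 130 = 26000.00, centroid at (100.00, 65.00).
semicircular top: A = ½π·100² = 15707.96, centroid at (100.00, 172.44).
triangular fin: A = ½·65·30 = 975.00, centroid at (221.67, 10.00).
ΣA = 42682.96 cm²
ΣAx̄ = (26000.00)(100.00) + (15707.96)(100.00) + (975.00)(221.67) = 4386921.33 cm³
ΣAȳ = (26000.00)(65.00) + (15707.96)(172.44) + (975.00)(10.00) = 4408451.89 cm³
x̄ = 4386921.33 / 42682.96 = 102.78 cm
ȳ = 4408451.89 / 42682.96 = 103.28 cm

x̄ = 102.78 cm, ȳ = 103.28 cm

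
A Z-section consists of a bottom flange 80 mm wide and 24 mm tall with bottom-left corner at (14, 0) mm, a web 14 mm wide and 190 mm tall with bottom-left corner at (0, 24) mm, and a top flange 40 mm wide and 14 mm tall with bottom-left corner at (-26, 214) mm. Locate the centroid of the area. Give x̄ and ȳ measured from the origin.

x̄ = 23.14 mm, ȳ = 90.14 mm

Part | A | x̄ᵢ | ȳᵢ | A·x̄ᵢ | A·ȳᵢ
bottom flange | 1920.00 | 54.00 | 12.00 | 103680.00 | 23040.00
web | 2660.00 | 7.00 | 119.00 | 18620.00 | 316540.00
top flange | 560.00 | -6.00 | 221.00 | -3360.00 | 123760.00
Σ | 5140.00 |  |  | 118940.00 | 463340.00
x̄ = 118940.00 / 5140.00 = 23.14 mm
ȳ = 463340.00 / 5140.00 = 90.14 mm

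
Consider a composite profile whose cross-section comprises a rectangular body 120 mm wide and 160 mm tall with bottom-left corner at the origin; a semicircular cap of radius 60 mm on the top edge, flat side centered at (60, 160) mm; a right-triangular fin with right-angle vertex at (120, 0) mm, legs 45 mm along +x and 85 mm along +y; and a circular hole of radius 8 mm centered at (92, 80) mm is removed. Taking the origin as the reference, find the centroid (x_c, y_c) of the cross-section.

x_c = 65.16 mm, y_c = 98.73 mm

Part | A | x̄ᵢ | ȳᵢ | A·x̄ᵢ | A·ȳᵢ
rectangular body | 19200.00 | 60.00 | 80.00 | 1152000.00 | 1536000.00
semicircular top | 5654.87 | 60.00 | 185.46 | 339292.01 | 1048778.68
triangular fin | 1912.50 | 135.00 | 28.33 | 258187.50 | 54187.50
hole | -201.06 | 92.00 | 80.00 | -18497.70 | -16084.95
Σ | 26566.30 |  |  | 1730981.81 | 2622881.23
x_c = 1730981.81 / 26566.30 = 65.16 mm
y_c = 2622881.23 / 26566.30 = 98.73 mm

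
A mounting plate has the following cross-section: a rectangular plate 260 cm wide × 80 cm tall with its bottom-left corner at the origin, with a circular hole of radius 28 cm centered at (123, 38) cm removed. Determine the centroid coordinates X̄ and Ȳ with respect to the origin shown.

Part | A | x̄ᵢ | ȳᵢ | A·x̄ᵢ | A·ȳᵢ
plate | 20800.00 | 130.00 | 40.00 | 2704000.00 | 832000.00
hole | -2463.01 | 123.00 | 38.00 | -302950.06 | -93594.33
Σ | 18336.99 |  |  | 2401049.94 | 738405.67
X̄ = 2401049.94 / 18336.99 = 130.94 cm
Ȳ = 738405.67 / 18336.99 = 40.27 cm

X̄ = 130.94 cm, Ȳ = 40.27 cm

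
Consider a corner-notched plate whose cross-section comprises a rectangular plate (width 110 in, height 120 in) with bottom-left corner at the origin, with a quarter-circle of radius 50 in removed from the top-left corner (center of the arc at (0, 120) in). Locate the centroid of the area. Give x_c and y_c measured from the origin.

x_c = 60.90 in, y_c = 53.22 in

plate: A = 110 × 120 = 13200.00, centroid at (55.00, 60.00).
removed quarter-circle: A = −¼π·50² = -1963.50, centroid at (21.22, 98.78).
ΣA = 11236.50 in²
ΣAx_c = (13200.00)(55.00) + (-1963.50)(21.22) = 684333.33 in³
ΣAy_c = (13200.00)(60.00) + (-1963.50)(98.78) = 598047.22 in³
x_c = 684333.33 / 11236.50 = 60.90 in
y_c = 598047.22 / 11236.50 = 53.22 in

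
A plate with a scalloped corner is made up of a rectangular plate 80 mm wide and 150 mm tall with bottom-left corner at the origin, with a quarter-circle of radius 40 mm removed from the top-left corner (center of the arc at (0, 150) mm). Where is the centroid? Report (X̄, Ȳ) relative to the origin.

Part | A | x̄ᵢ | ȳᵢ | A·x̄ᵢ | A·ȳᵢ
plate | 12000.00 | 40.00 | 75.00 | 480000.00 | 900000.00
removed quarter-circle | -1256.64 | 16.98 | 133.02 | -21333.33 | -167162.23
Σ | 10743.36 |  |  | 458666.67 | 732837.77
X̄ = 458666.67 / 10743.36 = 42.69 mm
Ȳ = 732837.77 / 10743.36 = 68.21 mm

X̄ = 42.69 mm, Ȳ = 68.21 mm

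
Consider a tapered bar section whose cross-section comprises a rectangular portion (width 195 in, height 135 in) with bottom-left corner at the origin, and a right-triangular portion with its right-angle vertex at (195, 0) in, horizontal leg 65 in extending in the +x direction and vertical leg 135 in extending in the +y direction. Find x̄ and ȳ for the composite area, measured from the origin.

rectangular portion: A = 195 × 135 = 26325.00, centroid at (97.50, 67.50).
triangular portion: A = ½·65·135 = 4387.50, centroid at (216.67, 45.00).
ΣA = 30712.50 in²
ΣAx̄ = (26325.00)(97.50) + (4387.50)(216.67) = 3517312.50 in³
ΣAȳ = (26325.00)(67.50) + (4387.50)(45.00) = 1974375.00 in³
x̄ = 3517312.50 / 30712.50 = 114.52 in
ȳ = 1974375.00 / 30712.50 = 64.29 in

x̄ = 114.52 in, ȳ = 64.29 in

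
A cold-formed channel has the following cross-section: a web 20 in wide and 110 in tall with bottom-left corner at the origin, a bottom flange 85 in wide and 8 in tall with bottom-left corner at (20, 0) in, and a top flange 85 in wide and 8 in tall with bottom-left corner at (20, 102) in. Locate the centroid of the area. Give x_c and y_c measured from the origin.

web: A = 20 × 110 = 2200.00, centroid at (10.00, 55.00).
bottom flange: A = 85 × 8 = 680.00, centroid at (62.50, 4.00).
top flange: A = 85 × 8 = 680.00, centroid at (62.50, 106.00).
ΣA = 3560.00 in²
ΣAx_c = (2200.00)(10.00) + (680.00)(62.50) + (680.00)(62.50) = 107000.00 in³
ΣAy_c = (2200.00)(55.00) + (680.00)(4.00) + (680.00)(106.00) = 195800.00 in³
x_c = 107000.00 / 3560.00 = 30.06 in
y_c = 195800.00 / 3560.00 = 55.00 in

x_c = 30.06 in, y_c = 55.00 in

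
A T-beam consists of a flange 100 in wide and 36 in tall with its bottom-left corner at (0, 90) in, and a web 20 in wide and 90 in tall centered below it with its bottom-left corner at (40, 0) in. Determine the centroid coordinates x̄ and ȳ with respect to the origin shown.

web: A = 20 × 90 = 1800.00, centroid at (50.00, 45.00).
flange: A = 100 × 36 = 3600.00, centroid at (50.00, 108.00).
ΣA = 5400.00 in²
ΣAx̄ = (1800.00)(50.00) + (3600.00)(50.00) = 270000.00 in³
ΣAȳ = (1800.00)(45.00) + (3600.00)(108.00) = 469800.00 in³
x̄ = 270000.00 / 5400.00 = 50.00 in
ȳ = 469800.00 / 5400.00 = 87.00 in

x̄ = 50.00 in, ȳ = 87.00 in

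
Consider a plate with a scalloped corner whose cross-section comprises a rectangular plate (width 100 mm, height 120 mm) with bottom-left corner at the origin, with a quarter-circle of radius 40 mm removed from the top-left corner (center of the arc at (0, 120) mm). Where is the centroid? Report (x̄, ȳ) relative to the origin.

x̄ = 53.86 mm, ȳ = 54.97 mm

Part | A | x̄ᵢ | ȳᵢ | A·x̄ᵢ | A·ȳᵢ
plate | 12000.00 | 50.00 | 60.00 | 600000.00 | 720000.00
removed quarter-circle | -1256.64 | 16.98 | 103.02 | -21333.33 | -129463.11
Σ | 10743.36 |  |  | 578666.67 | 590536.89
x̄ = 578666.67 / 10743.36 = 53.86 mm
ȳ = 590536.89 / 10743.36 = 54.97 mm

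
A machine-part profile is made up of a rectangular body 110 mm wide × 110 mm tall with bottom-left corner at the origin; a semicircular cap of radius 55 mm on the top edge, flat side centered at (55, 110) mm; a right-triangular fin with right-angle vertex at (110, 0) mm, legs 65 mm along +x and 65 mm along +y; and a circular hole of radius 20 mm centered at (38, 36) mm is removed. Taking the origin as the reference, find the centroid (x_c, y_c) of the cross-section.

x_c = 65.35 mm, y_c = 73.39 mm

Part | A | x̄ᵢ | ȳᵢ | A·x̄ᵢ | A·ȳᵢ
rectangular body | 12100.00 | 55.00 | 55.00 | 665500.00 | 665500.00
semicircular top | 4751.66 | 55.00 | 133.34 | 261341.24 | 633599.14
triangular fin | 2112.50 | 131.67 | 21.67 | 278145.83 | 45770.83
hole | -1256.64 | 38.00 | 36.00 | -47752.21 | -45238.93
Σ | 17707.52 |  |  | 1157234.86 | 1299631.04
x_c = 1157234.86 / 17707.52 = 65.35 mm
y_c = 1299631.04 / 17707.52 = 73.39 mm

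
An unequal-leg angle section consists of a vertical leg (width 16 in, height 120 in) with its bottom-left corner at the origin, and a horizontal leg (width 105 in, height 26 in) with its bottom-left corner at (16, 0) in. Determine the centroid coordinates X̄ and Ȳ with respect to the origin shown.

vertical leg: A = 16 × 120 = 1920.00, centroid at (8.00, 60.00).
horizontal leg: A = 105 × 26 = 2730.00, centroid at (68.50, 13.00).
ΣA = 4650.00 in²
ΣAX̄ = (1920.00)(8.00) + (2730.00)(68.50) = 202365.00 in³
ΣAȲ = (1920.00)(60.00) + (2730.00)(13.00) = 150690.00 in³
X̄ = 202365.00 / 4650.00 = 43.52 in
Ȳ = 150690.00 / 4650.00 = 32.41 in

X̄ = 43.52 in, Ȳ = 32.41 in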